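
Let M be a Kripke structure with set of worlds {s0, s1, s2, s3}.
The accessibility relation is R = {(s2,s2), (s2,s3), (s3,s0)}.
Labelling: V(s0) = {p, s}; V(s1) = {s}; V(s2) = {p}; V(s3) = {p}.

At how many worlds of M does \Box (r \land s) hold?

Let φ = \Box (r \land s). Evaluate φ at each world:
  s0 (successors ∅): φ is true.
  s1 (successors ∅): φ is true.
  s2 (successors {s2, s3}): φ is false.
  s3 (successors {s0}): φ is false.
For instance, at s3:
  At s3: \Box (r \land s) requires r \land s at every successor {s0}.
    r \land s fails at s0, so \Box (r \land s) is false at s3.
Satisfying worlds: {s0, s1}

2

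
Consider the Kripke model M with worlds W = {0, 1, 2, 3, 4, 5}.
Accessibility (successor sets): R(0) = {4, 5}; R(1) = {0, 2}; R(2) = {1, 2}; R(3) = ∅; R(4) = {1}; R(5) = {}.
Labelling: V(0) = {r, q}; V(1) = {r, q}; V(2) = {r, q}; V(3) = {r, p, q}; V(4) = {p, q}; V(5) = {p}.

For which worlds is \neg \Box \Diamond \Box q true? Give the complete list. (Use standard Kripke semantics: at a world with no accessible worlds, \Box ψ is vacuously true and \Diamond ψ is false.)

Let φ = \neg \Box \Diamond \Box q. Evaluate φ at each world:
  0 (successors {4, 5}): φ is true.
  1 (successors {0, 2}): φ is false.
  2 (successors {1, 2}): φ is false.
  3 (successors ∅): φ is false.
  4 (successors {1}): φ is false.
  5 (successors ∅): φ is false.
For instance, at 4:
  At 4: \Box \Diamond \Box q is true, so \neg \Box \Diamond \Box q is false.
    At 4: \Box \Diamond \Box q requires \Diamond \Box q at every successor {1}.
      At 1: \Diamond \Box q is true.
    So \Box \Diamond \Box q is true at 4.
Satisfying worlds: {0}

0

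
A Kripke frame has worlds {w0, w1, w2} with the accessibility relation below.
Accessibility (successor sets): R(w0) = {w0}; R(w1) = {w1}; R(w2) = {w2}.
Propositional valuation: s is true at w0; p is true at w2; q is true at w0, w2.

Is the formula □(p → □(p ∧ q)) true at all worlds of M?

Yes

Let φ = □(p → □(p ∧ q)). Evaluate φ at each world:
  w0 (successors {w0}): φ is true.
  w1 (successors {w1}): φ is true.
  w2 (successors {w2}): φ is true.
For instance, at w1:
  At w1: □(p → □(p ∧ q)) requires p → □(p ∧ q) at every successor {w1}.
      At w1: p is false, □(p ∧ q) is false, so p → □(p ∧ q) is true.
  So □(p → □(p ∧ q)) is true at w1.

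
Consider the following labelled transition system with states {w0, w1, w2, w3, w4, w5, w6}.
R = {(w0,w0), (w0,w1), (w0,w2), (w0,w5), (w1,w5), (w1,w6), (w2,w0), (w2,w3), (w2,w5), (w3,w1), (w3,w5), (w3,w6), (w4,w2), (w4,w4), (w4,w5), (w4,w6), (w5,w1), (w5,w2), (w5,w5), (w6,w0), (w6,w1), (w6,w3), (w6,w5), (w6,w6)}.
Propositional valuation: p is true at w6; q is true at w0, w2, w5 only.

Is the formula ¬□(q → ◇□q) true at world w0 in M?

At w0: □(q → ◇□q) is false, so ¬□(q → ◇□q) is true.
  At w0: □(q → ◇□q) requires q → ◇□q at every successor {w0, w1, w2, w5}.
    q → ◇□q fails at w0, so □(q → ◇□q) is false at w0.
      At w0: q is true, ◇□q is false, so q → ◇□q is false.

Yes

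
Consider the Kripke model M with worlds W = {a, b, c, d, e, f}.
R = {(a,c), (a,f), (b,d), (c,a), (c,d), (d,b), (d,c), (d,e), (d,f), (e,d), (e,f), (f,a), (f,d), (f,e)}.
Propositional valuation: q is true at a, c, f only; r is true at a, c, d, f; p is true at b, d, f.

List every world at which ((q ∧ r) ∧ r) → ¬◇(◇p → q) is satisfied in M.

Let φ = ((q ∧ r) ∧ r) → ¬◇(◇p → q). Evaluate φ at each world:
  a (successors {c, f}): φ is false.
  b (successors {d}): φ is true.
  c (successors {a, d}): φ is false.
  d (successors {b, c, e, f}): φ is true.
  e (successors {d, f}): φ is true.
  f (successors {a, d, e}): φ is false.
For instance, at a:
  At a: (q ∧ r) ∧ r is true, ¬◇(◇p → q) is false, so ((q ∧ r) ∧ r) → ¬◇(◇p → q) is false.
    At a: ◇(◇p → q) is true, so ¬◇(◇p → q) is false.
      At a: ◇(◇p → q) requires ◇p → q at some successor in {c, f}.
        ◇p → q holds at c, so ◇(◇p → q) is true at a.
Satisfying worlds: {b, d, e}

b, d, e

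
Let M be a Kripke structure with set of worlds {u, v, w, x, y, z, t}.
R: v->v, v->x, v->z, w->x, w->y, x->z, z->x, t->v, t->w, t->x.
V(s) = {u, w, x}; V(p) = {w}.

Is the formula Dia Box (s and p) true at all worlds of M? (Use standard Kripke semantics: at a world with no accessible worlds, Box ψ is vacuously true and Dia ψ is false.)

No

Let φ = Dia Box (s and p). Evaluate φ at each world:
  u (successors ∅): φ is false.
  v (successors {v, x, z}): φ is false.
  w (successors {x, y}): φ is true.
  x (successors {z}): φ is false.
  y (successors ∅): φ is false.
  z (successors {x}): φ is false.
  t (successors {v, w, x}): φ is false.
Detail at u (counterexample):
  At u: no accessible worlds, so Dia Box (s and p) is false.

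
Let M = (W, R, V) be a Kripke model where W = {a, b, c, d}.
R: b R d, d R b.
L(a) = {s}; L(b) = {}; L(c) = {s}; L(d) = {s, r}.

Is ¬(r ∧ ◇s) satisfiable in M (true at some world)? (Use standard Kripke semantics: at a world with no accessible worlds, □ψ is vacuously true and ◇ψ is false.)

Let φ = ¬(r ∧ ◇s). Evaluate φ at each world:
  a (successors ∅): φ is true.
  b (successors {d}): φ is true.
  c (successors ∅): φ is true.
  d (successors {b}): φ is true.
Detail at a (witness):
  At a: r ∧ ◇s is false, so ¬(r ∧ ◇s) is true.
    At a: r is false, ◇s is false, so r ∧ ◇s is false.
      At a: no accessible worlds, so ◇s is false.

Yes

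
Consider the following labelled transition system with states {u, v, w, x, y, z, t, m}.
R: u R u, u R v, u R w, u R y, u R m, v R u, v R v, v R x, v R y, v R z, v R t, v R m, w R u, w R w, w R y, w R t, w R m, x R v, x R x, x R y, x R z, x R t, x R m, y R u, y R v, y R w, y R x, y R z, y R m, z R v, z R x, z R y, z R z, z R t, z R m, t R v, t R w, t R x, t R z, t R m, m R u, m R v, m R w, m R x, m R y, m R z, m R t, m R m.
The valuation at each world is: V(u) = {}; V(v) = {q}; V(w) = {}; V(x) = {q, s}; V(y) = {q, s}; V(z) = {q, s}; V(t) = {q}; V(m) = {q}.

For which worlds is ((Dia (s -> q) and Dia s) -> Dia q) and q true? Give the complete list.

Let φ = ((Dia (s -> q) and Dia s) -> Dia q) and q. Evaluate φ at each world:
  u (successors {u, v, w, y, m}): φ is false.
  v (successors {u, v, x, y, z, t, m}): φ is true.
  w (successors {u, w, y, t, m}): φ is false.
  x (successors {v, x, y, z, t, m}): φ is true.
  y (successors {u, v, w, x, z, m}): φ is true.
  z (successors {v, x, y, z, t, m}): φ is true.
  t (successors {v, w, x, z, m}): φ is true.
  m (successors {u, v, w, x, y, z, t, m}): φ is true.
For instance, at t:
  At t: (Dia (s -> q) and Dia s) -> Dia q is true, q is true, so ((Dia (s -> q) and Dia s) -> Dia q) and q is true.
    At t: Dia (s -> q) and Dia s is true, Dia q is true, so (Dia (s -> q) and Dia s) -> Dia q is true.
      At t: Dia (s -> q) is true, Dia s is true, so Dia (s -> q) and Dia s is true.
      At t: Dia q requires q at some successor in {v, w, x, z, m}.
        q holds at v, so Dia q is true at t.
Satisfying worlds: {v, x, y, z, t, m}

v, x, y, z, t, m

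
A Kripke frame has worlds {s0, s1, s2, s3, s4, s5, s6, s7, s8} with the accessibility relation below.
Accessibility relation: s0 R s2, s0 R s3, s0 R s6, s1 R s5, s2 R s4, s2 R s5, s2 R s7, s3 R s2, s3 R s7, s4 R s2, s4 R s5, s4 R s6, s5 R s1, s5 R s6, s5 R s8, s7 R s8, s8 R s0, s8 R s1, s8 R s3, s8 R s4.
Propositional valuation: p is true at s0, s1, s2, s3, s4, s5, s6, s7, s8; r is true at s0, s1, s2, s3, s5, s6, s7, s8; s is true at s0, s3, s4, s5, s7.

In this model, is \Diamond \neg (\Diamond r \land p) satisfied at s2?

No

At s2: \Diamond \neg (\Diamond r \land p) requires \neg (\Diamond r \land p) at some successor in {s4, s5, s7}.
  At s4: \neg (\Diamond r \land p) is false.
  At s5: \neg (\Diamond r \land p) is false.
  At s7: \neg (\Diamond r \land p) is false.
So \Diamond \neg (\Diamond r \land p) is false at s2.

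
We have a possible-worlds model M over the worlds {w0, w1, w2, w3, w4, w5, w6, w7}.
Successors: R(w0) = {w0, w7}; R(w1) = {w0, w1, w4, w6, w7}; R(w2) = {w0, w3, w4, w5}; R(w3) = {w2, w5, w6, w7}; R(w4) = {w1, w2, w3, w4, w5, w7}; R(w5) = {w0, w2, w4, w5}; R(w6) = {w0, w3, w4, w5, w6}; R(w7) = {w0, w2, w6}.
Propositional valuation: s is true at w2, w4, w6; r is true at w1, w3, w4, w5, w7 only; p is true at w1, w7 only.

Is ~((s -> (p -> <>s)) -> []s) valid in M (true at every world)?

Let φ = ~((s -> (p -> <>s)) -> []s). Evaluate φ at each world:
  w0 (successors {w0, w7}): φ is true.
  w1 (successors {w0, w1, w4, w6, w7}): φ is true.
  w2 (successors {w0, w3, w4, w5}): φ is true.
  w3 (successors {w2, w5, w6, w7}): φ is true.
  w4 (successors {w1, w2, w3, w4, w5, w7}): φ is true.
  w5 (successors {w0, w2, w4, w5}): φ is true.
  w6 (successors {w0, w3, w4, w5, w6}): φ is true.
  w7 (successors {w0, w2, w6}): φ is true.
For instance, at w5:
  At w5: (s -> (p -> <>s)) -> []s is false, so ~((s -> (p -> <>s)) -> []s) is true.
    At w5: s -> (p -> <>s) is true, []s is false, so (s -> (p -> <>s)) -> []s is false.
      At w5: s is false, p -> <>s is true, so s -> (p -> <>s) is true.
      At w5: []s requires s at every successor {w0, w2, w4, w5}.
        s fails at w0, so []s is false at w5.

Yes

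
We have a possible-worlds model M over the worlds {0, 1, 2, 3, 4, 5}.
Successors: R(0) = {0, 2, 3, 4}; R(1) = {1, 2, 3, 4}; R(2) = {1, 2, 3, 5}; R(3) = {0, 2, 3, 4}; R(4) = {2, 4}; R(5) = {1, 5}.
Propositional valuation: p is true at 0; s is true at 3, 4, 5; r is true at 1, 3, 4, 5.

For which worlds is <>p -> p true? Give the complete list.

0, 1, 2, 4, 5

Let φ = <>p -> p. Evaluate φ at each world:
  0 (successors {0, 2, 3, 4}): φ is true.
  1 (successors {1, 2, 3, 4}): φ is true.
  2 (successors {1, 2, 3, 5}): φ is true.
  3 (successors {0, 2, 3, 4}): φ is false.
  4 (successors {2, 4}): φ is true.
  5 (successors {1, 5}): φ is true.
For instance, at 5:
  At 5: <>p is false, p is false, so <>p -> p is true.
    At 5: <>p requires p at some successor in {1, 5}.
      At 1: p is false.
      At 5: p is false.
    So <>p is false at 5.
Satisfying worlds: {0, 1, 2, 4, 5}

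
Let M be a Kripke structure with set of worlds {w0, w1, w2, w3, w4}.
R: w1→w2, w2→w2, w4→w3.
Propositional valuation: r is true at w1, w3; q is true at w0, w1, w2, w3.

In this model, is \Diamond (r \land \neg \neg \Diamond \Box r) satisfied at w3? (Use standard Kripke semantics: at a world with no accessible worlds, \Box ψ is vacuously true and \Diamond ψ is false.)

Recall that \Box ψ holds at a world iff ψ holds at every accessible world, and \Diamond ψ holds iff ψ holds at some accessible world.
At w3: no accessible worlds, so \Diamond (r \land \neg \neg \Diamond \Box r) is false.

No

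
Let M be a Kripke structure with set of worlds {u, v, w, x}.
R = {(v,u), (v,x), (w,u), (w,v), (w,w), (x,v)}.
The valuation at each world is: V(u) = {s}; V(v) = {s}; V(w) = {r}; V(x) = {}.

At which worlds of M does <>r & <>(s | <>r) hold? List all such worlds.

Let φ = <>r & <>(s | <>r). Evaluate φ at each world:
  u (successors ∅): φ is false.
  v (successors {u, x}): φ is false.
  w (successors {u, v, w}): φ is true.
  x (successors {v}): φ is false.
For instance, at v:
  At v: <>r is false, <>(s | <>r) is true, so <>r & <>(s | <>r) is false.
    At v: <>r requires r at some successor in {u, x}.
      At u: r is false.
      At x: r is false.
    So <>r is false at v.
    At v: <>(s | <>r) requires s | <>r at some successor in {u, x}.
      s | <>r holds at u, so <>(s | <>r) is true at v.
Satisfying worlds: {w}

w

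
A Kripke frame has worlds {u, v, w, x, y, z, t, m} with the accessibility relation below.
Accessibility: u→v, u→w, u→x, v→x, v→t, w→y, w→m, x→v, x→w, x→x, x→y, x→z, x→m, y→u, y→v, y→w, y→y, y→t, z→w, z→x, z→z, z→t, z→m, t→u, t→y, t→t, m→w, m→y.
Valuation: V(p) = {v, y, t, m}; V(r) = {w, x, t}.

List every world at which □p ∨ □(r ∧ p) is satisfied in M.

Let φ = □p ∨ □(r ∧ p). Evaluate φ at each world:
  u (successors {v, w, x}): φ is false.
  v (successors {x, t}): φ is false.
  w (successors {y, m}): φ is true.
  x (successors {v, w, x, y, z, m}): φ is false.
  y (successors {u, v, w, y, t}): φ is false.
  z (successors {w, x, z, t, m}): φ is false.
  t (successors {u, y, t}): φ is false.
  m (successors {w, y}): φ is false.
For instance, at u:
  At u: □p is false, □(r ∧ p) is false, so □p ∨ □(r ∧ p) is false.
    At u: □p requires p at every successor {v, w, x}.
      p fails at w, so □p is false at u.
    At u: □(r ∧ p) requires r ∧ p at every successor {v, w, x}.
      r ∧ p fails at v, so □(r ∧ p) is false at u.
Satisfying worlds: {w}

w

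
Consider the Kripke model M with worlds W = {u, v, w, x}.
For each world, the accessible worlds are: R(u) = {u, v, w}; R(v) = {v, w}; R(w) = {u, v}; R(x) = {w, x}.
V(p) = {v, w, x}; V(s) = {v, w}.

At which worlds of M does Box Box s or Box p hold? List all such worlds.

Recall that Box ψ holds at a world iff ψ holds at every accessible world, and Dia ψ holds iff ψ holds at some accessible world.
Let φ = Box Box s or Box p. Evaluate φ at each world:
  u (successors {u, v, w}): φ is false.
  v (successors {v, w}): φ is true.
  w (successors {u, v}): φ is false.
  x (successors {w, x}): φ is true.
For instance, at u:
  At u: Box Box s is false, Box p is false, so Box Box s or Box p is false.
    At u: Box Box s requires Box s at every successor {u, v, w}.
      Box s fails at u, so Box Box s is false at u.
    At u: Box p requires p at every successor {u, v, w}.
      p fails at u, so Box p is false at u.
Satisfying worlds: {v, x}

v, x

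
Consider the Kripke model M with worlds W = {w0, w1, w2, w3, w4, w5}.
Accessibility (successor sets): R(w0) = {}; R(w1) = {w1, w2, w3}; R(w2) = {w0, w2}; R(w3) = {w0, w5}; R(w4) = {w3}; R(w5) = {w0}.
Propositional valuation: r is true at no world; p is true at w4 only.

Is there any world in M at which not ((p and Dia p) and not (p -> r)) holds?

Yes

Let φ = not ((p and Dia p) and not (p -> r)). Evaluate φ at each world:
  w0 (successors ∅): φ is true.
  w1 (successors {w1, w2, w3}): φ is true.
  w2 (successors {w0, w2}): φ is true.
  w3 (successors {w0, w5}): φ is true.
  w4 (successors {w3}): φ is true.
  w5 (successors {w0}): φ is true.
Detail at w0 (witness):
  At w0: (p and Dia p) and not (p -> r) is false, so not ((p and Dia p) and not (p -> r)) is true.
    At w0: p and Dia p is false, not (p -> r) is false, so (p and Dia p) and not (p -> r) is false.
      At w0: p is false, Dia p is false, so p and Dia p is false.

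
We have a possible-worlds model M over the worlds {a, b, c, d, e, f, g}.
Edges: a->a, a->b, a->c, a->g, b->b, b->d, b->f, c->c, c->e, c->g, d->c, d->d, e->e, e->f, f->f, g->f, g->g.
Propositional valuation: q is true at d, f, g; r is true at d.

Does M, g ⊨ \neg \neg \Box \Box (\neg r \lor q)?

At g: \neg \Box \Box (\neg r \lor q) is false, so \neg \neg \Box \Box (\neg r \lor q) is true.
  At g: \Box \Box (\neg r \lor q) is true, so \neg \Box \Box (\neg r \lor q) is false.
    At g: \Box \Box (\neg r \lor q) requires \Box (\neg r \lor q) at every successor {f, g}.
      At f: \Box (\neg r \lor q) is true.
      At g: \Box (\neg r \lor q) is true.
    So \Box \Box (\neg r \lor q) is true at g.

Yes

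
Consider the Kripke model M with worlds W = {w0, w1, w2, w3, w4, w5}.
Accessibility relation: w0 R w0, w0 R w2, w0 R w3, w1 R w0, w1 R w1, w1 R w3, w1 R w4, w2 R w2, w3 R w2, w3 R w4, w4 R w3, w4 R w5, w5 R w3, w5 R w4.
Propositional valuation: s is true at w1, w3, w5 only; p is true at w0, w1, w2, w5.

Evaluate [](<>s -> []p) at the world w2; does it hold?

At w2: [](<>s -> []p) requires <>s -> []p at every successor {w2}.
    At w2: <>s is false, []p is true, so <>s -> []p is true.
      At w2: <>s requires s at some successor in {w2}.
        At w2: s is false.
      So <>s is false at w2.
      At w2: []p requires p at every successor {w2}.
        At w2: p is true.
      So []p is true at w2.
So [](<>s -> []p) is true at w2.

Yes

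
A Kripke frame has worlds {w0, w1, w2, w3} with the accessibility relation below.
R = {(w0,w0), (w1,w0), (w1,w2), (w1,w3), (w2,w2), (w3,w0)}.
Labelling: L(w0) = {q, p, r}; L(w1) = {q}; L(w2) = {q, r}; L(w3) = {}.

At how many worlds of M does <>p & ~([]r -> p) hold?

Let φ = <>p & ~([]r -> p). Evaluate φ at each world:
  w0 (successors {w0}): φ is false.
  w1 (successors {w0, w2, w3}): φ is false.
  w2 (successors {w2}): φ is false.
  w3 (successors {w0}): φ is true.
For instance, at w0:
  At w0: <>p is true, ~([]r -> p) is false, so <>p & ~([]r -> p) is false.
    At w0: <>p requires p at some successor in {w0}.
      p holds at w0, so <>p is true at w0.
    At w0: []r -> p is true, so ~([]r -> p) is false.
      At w0: []r is true, p is true, so []r -> p is true.
Satisfying worlds: {w3}

1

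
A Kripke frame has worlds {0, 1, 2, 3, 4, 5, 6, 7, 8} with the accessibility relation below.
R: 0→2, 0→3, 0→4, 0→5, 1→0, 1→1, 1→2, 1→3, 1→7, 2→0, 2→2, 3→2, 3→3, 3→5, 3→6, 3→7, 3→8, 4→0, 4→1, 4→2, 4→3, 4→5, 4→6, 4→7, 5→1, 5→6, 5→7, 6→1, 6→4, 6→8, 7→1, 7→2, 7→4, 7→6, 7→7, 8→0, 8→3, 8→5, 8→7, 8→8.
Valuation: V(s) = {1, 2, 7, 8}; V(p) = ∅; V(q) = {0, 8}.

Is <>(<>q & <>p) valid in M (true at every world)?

Recall that <>ψ holds at a world iff ψ holds at some accessible world.
Let φ = <>(<>q & <>p). Evaluate φ at each world:
  0 (successors {2, 3, 4, 5}): φ is false.
  1 (successors {0, 1, 2, 3, 7}): φ is false.
  2 (successors {0, 2}): φ is false.
  3 (successors {2, 3, 5, 6, 7, 8}): φ is false.
  4 (successors {0, 1, 2, 3, 5, 6, 7}): φ is false.
  5 (successors {1, 6, 7}): φ is false.
  6 (successors {1, 4, 8}): φ is false.
  7 (successors {1, 2, 4, 6, 7}): φ is false.
  8 (successors {0, 3, 5, 7, 8}): φ is false.
Detail at 0 (counterexample):
  At 0: <>(<>q & <>p) requires <>q & <>p at some successor in {2, 3, 4, 5}.
    At 2: <>q & <>p is false.
    At 3: <>q & <>p is false.
    At 4: <>q & <>p is false.
    At 5: <>q & <>p is false.
  So <>(<>q & <>p) is false at 0.

No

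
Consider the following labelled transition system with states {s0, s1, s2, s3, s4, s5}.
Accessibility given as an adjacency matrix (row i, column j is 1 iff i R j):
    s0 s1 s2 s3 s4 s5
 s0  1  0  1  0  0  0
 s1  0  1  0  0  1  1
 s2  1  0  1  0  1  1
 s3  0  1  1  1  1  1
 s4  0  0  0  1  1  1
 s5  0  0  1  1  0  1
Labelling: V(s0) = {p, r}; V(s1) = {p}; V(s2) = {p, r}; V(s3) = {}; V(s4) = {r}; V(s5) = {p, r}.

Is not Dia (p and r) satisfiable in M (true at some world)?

Recall that Dia ψ holds at a world iff ψ holds at some accessible world.
Let φ = not Dia (p and r). Evaluate φ at each world:
  s0 (successors {s0, s2}): φ is false.
  s1 (successors {s1, s4, s5}): φ is false.
  s2 (successors {s0, s2, s4, s5}): φ is false.
  s3 (successors {s1, s2, s3, s4, s5}): φ is false.
  s4 (successors {s3, s4, s5}): φ is false.
  s5 (successors {s2, s3, s5}): φ is false.
For instance, at s5:
  At s5: Dia (p and r) is true, so not Dia (p and r) is false.
    At s5: Dia (p and r) requires p and r at some successor in {s2, s3, s5}.
      p and r holds at s2, so Dia (p and r) is true at s5.

No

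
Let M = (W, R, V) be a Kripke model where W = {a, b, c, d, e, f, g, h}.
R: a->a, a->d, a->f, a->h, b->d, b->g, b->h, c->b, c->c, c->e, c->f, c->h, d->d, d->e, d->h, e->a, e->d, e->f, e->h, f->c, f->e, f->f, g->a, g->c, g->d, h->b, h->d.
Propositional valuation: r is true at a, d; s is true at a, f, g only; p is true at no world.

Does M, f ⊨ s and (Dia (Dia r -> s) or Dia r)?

Yes

At f: s is true, Dia (Dia r -> s) or Dia r is true, so s and (Dia (Dia r -> s) or Dia r) is true.
  At f: Dia (Dia r -> s) is true, Dia r is false, so Dia (Dia r -> s) or Dia r is true.
    At f: Dia (Dia r -> s) requires Dia r -> s at some successor in {c, e, f}.
      Dia r -> s holds at c, so Dia (Dia r -> s) is true at f.
    At f: Dia r requires r at some successor in {c, e, f}.
      At c: r is false.
      At e: r is false.
      At f: r is false.
    So Dia r is false at f.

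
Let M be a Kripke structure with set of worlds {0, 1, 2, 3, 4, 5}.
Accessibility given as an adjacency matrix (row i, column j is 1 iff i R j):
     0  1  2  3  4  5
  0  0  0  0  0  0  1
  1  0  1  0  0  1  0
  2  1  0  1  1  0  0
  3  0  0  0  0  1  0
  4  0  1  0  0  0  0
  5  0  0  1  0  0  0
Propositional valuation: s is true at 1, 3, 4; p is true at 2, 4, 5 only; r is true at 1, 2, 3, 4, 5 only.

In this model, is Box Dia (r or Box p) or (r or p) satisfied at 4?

Yes

At 4: Box Dia (r or Box p) is true, r or p is true, so Box Dia (r or Box p) or (r or p) is true.
  At 4: Box Dia (r or Box p) requires Dia (r or Box p) at every successor {1}.
      At 1: Dia (r or Box p) requires r or Box p at some successor in {1, 4}.
        r or Box p holds at 1, so Dia (r or Box p) is true at 1.
  So Box Dia (r or Box p) is true at 4.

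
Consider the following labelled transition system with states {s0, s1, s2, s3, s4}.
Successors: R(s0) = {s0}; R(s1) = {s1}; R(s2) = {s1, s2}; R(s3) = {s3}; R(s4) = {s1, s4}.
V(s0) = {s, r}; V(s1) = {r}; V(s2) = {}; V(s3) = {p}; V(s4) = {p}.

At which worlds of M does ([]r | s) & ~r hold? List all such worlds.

none

Let φ = ([]r | s) & ~r. Evaluate φ at each world:
  s0 (successors {s0}): φ is false.
  s1 (successors {s1}): φ is false.
  s2 (successors {s1, s2}): φ is false.
  s3 (successors {s3}): φ is false.
  s4 (successors {s1, s4}): φ is false.
For instance, at s2:
  At s2: []r | s is false, ~r is true, so ([]r | s) & ~r is false.
    At s2: []r is false, s is false, so []r | s is false.
      At s2: []r requires r at every successor {s1, s2}.
        r fails at s2, so []r is false at s2.
Satisfying worlds: none.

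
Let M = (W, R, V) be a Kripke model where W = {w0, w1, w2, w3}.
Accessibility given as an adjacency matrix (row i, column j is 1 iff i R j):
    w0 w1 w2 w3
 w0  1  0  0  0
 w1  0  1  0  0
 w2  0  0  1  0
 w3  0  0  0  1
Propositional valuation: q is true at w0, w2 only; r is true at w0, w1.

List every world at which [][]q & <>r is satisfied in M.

Let φ = [][]q & <>r. Evaluate φ at each world:
  w0 (successors {w0}): φ is true.
  w1 (successors {w1}): φ is false.
  w2 (successors {w2}): φ is false.
  w3 (successors {w3}): φ is false.
For instance, at w1:
  At w1: [][]q is false, <>r is true, so [][]q & <>r is false.
    At w1: [][]q requires []q at every successor {w1}.
      []q fails at w1, so [][]q is false at w1.
    At w1: <>r requires r at some successor in {w1}.
      r holds at w1, so <>r is true at w1.
Satisfying worlds: {w0}

w0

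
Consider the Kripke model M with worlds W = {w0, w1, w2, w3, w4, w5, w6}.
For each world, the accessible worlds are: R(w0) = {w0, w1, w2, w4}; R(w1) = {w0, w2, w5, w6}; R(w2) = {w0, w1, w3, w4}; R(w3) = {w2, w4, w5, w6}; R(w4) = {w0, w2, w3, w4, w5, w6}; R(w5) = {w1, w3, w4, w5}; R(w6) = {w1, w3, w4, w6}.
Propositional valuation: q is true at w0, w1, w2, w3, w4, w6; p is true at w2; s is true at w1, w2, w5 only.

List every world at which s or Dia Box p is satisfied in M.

w1, w2, w5

Recall that Box ψ holds at a world iff ψ holds at every accessible world, and Dia ψ holds iff ψ holds at some accessible world.
Let φ = s or Dia Box p. Evaluate φ at each world:
  w0 (successors {w0, w1, w2, w4}): φ is false.
  w1 (successors {w0, w2, w5, w6}): φ is true.
  w2 (successors {w0, w1, w3, w4}): φ is true.
  w3 (successors {w2, w4, w5, w6}): φ is false.
  w4 (successors {w0, w2, w3, w4, w5, w6}): φ is false.
  w5 (successors {w1, w3, w4, w5}): φ is true.
  w6 (successors {w1, w3, w4, w6}): φ is false.
For instance, at w2:
  At w2: s is true, Dia Box p is false, so s or Dia Box p is true.
    At w2: Dia Box p requires Box p at some successor in {w0, w1, w3, w4}.
      At w0: Box p is false.
      At w1: Box p is false.
      At w3: Box p is false.
      At w4: Box p is false.
    So Dia Box p is false at w2.
Satisfying worlds: {w1, w2, w5}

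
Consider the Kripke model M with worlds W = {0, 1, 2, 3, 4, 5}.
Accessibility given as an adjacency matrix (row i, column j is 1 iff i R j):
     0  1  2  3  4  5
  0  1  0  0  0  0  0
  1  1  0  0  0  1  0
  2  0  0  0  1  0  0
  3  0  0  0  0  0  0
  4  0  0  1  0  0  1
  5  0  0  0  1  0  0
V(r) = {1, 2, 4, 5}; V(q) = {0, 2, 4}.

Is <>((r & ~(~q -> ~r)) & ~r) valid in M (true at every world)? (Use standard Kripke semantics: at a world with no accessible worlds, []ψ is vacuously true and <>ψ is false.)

Recall that <>ψ holds at a world iff ψ holds at some accessible world.
Let φ = <>((r & ~(~q -> ~r)) & ~r). Evaluate φ at each world:
  0 (successors {0}): φ is false.
  1 (successors {0, 4}): φ is false.
  2 (successors {3}): φ is false.
  3 (successors ∅): φ is false.
  4 (successors {2, 5}): φ is false.
  5 (successors {3}): φ is false.
Detail at 0 (counterexample):
  At 0: <>((r & ~(~q -> ~r)) & ~r) requires (r & ~(~q -> ~r)) & ~r at some successor in {0}.
    At 0: (r & ~(~q -> ~r)) & ~r is false.
  So <>((r & ~(~q -> ~r)) & ~r) is false at 0.

No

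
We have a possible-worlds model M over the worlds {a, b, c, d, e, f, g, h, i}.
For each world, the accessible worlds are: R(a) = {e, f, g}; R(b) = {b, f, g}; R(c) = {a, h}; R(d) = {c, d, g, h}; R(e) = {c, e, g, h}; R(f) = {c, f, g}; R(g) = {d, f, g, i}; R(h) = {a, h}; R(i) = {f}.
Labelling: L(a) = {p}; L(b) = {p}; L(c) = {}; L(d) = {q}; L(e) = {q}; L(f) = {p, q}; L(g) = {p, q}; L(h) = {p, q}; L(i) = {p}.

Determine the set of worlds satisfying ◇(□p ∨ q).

a, b, c, d, e, f, g, h, i

Let φ = ◇(□p ∨ q). Evaluate φ at each world:
  a (successors {e, f, g}): φ is true.
  b (successors {b, f, g}): φ is true.
  c (successors {a, h}): φ is true.
  d (successors {c, d, g, h}): φ is true.
  e (successors {c, e, g, h}): φ is true.
  f (successors {c, f, g}): φ is true.
  g (successors {d, f, g, i}): φ is true.
  h (successors {a, h}): φ is true.
  i (successors {f}): φ is true.
For instance, at i:
  At i: ◇(□p ∨ q) requires □p ∨ q at some successor in {f}.
    □p ∨ q holds at f, so ◇(□p ∨ q) is true at i.
      At f: □p is false, q is true, so □p ∨ q is true.
Satisfying worlds: {a, b, c, d, e, f, g, h, i}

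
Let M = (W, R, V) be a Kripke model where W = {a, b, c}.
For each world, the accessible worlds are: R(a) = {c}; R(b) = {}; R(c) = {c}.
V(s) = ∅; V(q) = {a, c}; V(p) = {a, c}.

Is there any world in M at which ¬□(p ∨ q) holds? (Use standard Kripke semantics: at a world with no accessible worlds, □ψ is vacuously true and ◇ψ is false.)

No

Let φ = ¬□(p ∨ q). Evaluate φ at each world:
  a (successors {c}): φ is false.
  b (successors ∅): φ is false.
  c (successors {c}): φ is false.
For instance, at c:
  At c: □(p ∨ q) is true, so ¬□(p ∨ q) is false.
    At c: □(p ∨ q) requires p ∨ q at every successor {c}.
      At c: p ∨ q is true.
    So □(p ∨ q) is true at c.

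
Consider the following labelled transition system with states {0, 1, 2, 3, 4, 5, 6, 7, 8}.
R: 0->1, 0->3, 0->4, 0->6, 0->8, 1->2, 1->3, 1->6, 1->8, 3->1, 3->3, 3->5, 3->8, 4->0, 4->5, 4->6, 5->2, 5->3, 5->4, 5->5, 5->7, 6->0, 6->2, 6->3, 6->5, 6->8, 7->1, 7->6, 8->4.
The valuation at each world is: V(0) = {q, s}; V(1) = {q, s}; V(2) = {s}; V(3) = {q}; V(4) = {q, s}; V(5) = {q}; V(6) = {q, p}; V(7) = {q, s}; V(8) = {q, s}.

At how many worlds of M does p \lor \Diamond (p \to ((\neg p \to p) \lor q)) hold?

Recall that \Diamond ψ holds at a world iff ψ holds at some accessible world.
Let φ = p \lor \Diamond (p \to ((\neg p \to p) \lor q)). Evaluate φ at each world:
  0 (successors {1, 3, 4, 6, 8}): φ is true.
  1 (successors {2, 3, 6, 8}): φ is true.
  2 (successors ∅): φ is false.
  3 (successors {1, 3, 5, 8}): φ is true.
  4 (successors {0, 5, 6}): φ is true.
  5 (successors {2, 3, 4, 5, 7}): φ is true.
  6 (successors {0, 2, 3, 5, 8}): φ is true.
  7 (successors {1, 6}): φ is true.
  8 (successors {4}): φ is true.
For instance, at 4:
  At 4: p is false, \Diamond (p \to ((\neg p \to p) \lor q)) is true, so p \lor \Diamond (p \to ((\neg p \to p) \lor q)) is true.
    At 4: \Diamond (p \to ((\neg p \to p) \lor q)) requires p \to ((\neg p \to p) \lor q) at some successor in {0, 5, 6}.
      p \to ((\neg p \to p) \lor q) holds at 0, so \Diamond (p \to ((\neg p \to p) \lor q)) is true at 4.
Satisfying worlds: {0, 1, 3, 4, 5, 6, 7, 8}

8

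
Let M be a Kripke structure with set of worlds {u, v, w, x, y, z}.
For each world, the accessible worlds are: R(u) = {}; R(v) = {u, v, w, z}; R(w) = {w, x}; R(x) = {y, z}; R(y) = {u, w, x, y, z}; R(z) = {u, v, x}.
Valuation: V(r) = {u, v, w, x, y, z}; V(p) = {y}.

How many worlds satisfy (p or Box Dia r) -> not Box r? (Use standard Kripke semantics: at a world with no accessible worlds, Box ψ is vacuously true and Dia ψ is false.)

2

Let φ = (p or Box Dia r) -> not Box r. Evaluate φ at each world:
  u (successors ∅): φ is false.
  v (successors {u, v, w, z}): φ is true.
  w (successors {w, x}): φ is false.
  x (successors {y, z}): φ is false.
  y (successors {u, w, x, y, z}): φ is false.
  z (successors {u, v, x}): φ is true.
For instance, at w:
  At w: p or Box Dia r is true, not Box r is false, so (p or Box Dia r) -> not Box r is false.
    At w: p is false, Box Dia r is true, so p or Box Dia r is true.
      At w: Box Dia r requires Dia r at every successor {w, x}.
        At w: Dia r is true.
        At x: Dia r is true.
      So Box Dia r is true at w.
    At w: Box r is true, so not Box r is false.
      At w: Box r requires r at every successor {w, x}.
        At w: r is true.
        At x: r is true.
      So Box r is true at w.
Satisfying worlds: {v, z}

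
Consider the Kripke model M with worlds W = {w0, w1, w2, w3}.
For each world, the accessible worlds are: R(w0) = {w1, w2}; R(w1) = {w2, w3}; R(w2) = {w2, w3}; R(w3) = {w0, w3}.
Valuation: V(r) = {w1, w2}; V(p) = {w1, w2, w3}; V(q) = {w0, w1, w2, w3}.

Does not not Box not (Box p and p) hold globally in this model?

Let φ = not not Box not (Box p and p). Evaluate φ at each world:
  w0 (successors {w1, w2}): φ is false.
  w1 (successors {w2, w3}): φ is false.
  w2 (successors {w2, w3}): φ is false.
  w3 (successors {w0, w3}): φ is true.
Detail at w0 (counterexample):
  At w0: not Box not (Box p and p) is true, so not not Box not (Box p and p) is false.
    At w0: Box not (Box p and p) is false, so not Box not (Box p and p) is true.
      At w0: Box not (Box p and p) requires not (Box p and p) at every successor {w1, w2}.
        not (Box p and p) fails at w1, so Box not (Box p and p) is false at w0.

No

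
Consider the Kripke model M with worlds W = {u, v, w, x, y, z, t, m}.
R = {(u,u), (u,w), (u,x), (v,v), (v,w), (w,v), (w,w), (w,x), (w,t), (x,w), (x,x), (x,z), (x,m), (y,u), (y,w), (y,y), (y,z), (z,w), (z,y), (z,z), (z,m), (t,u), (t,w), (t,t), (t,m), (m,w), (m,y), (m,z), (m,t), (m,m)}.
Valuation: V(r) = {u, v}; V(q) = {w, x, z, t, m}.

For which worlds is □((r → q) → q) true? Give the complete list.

u, v, w, x, t

Let φ = □((r → q) → q). Evaluate φ at each world:
  u (successors {u, w, x}): φ is true.
  v (successors {v, w}): φ is true.
  w (successors {v, w, x, t}): φ is true.
  x (successors {w, x, z, m}): φ is true.
  y (successors {u, w, y, z}): φ is false.
  z (successors {w, y, z, m}): φ is false.
  t (successors {u, w, t, m}): φ is true.
  m (successors {w, y, z, t, m}): φ is false.
For instance, at m:
  At m: □((r → q) → q) requires (r → q) → q at every successor {w, y, z, t, m}.
    (r → q) → q fails at y, so □((r → q) → q) is false at m.
Satisfying worlds: {u, v, w, x, t}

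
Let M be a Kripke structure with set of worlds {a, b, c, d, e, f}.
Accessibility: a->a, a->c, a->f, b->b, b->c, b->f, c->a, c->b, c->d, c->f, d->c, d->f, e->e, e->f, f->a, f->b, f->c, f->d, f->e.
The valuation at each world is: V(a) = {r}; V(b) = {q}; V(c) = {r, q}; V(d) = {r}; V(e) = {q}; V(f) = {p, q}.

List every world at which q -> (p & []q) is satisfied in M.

Recall that []ψ holds at a world iff ψ holds at every accessible world, and <>ψ holds iff ψ holds at some accessible world.
Let φ = q -> (p & []q). Evaluate φ at each world:
  a (successors {a, c, f}): φ is true.
  b (successors {b, c, f}): φ is false.
  c (successors {a, b, d, f}): φ is false.
  d (successors {c, f}): φ is true.
  e (successors {e, f}): φ is false.
  f (successors {a, b, c, d, e}): φ is false.
For instance, at d:
  At d: q is false, p & []q is false, so q -> (p & []q) is true.
    At d: p is false, []q is true, so p & []q is false.
      At d: []q requires q at every successor {c, f}.
        At c: q is true.
        At f: q is true.
      So []q is true at d.
Satisfying worlds: {a, d}

a, d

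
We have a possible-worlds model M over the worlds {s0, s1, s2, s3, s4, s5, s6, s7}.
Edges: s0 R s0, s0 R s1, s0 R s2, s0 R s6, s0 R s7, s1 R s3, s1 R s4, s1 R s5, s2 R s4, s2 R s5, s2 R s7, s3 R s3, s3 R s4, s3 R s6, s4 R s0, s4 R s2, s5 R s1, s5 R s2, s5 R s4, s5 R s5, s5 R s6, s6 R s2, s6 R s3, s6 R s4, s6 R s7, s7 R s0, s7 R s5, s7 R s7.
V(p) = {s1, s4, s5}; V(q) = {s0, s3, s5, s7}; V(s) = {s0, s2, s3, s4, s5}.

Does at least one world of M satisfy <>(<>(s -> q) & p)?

Let φ = <>(<>(s -> q) & p). Evaluate φ at each world:
  s0 (successors {s0, s1, s2, s6, s7}): φ is true.
  s1 (successors {s3, s4, s5}): φ is true.
  s2 (successors {s4, s5, s7}): φ is true.
  s3 (successors {s3, s4, s6}): φ is true.
  s4 (successors {s0, s2}): φ is false.
  s5 (successors {s1, s2, s4, s5, s6}): φ is true.
  s6 (successors {s2, s3, s4, s7}): φ is true.
  s7 (successors {s0, s5, s7}): φ is true.
Detail at s0 (witness):
  At s0: <>(<>(s -> q) & p) requires <>(s -> q) & p at some successor in {s0, s1, s2, s6, s7}.
    <>(s -> q) & p holds at s1, so <>(<>(s -> q) & p) is true at s0.
      At s1: <>(s -> q) is true, p is true, so <>(s -> q) & p is true.

Yes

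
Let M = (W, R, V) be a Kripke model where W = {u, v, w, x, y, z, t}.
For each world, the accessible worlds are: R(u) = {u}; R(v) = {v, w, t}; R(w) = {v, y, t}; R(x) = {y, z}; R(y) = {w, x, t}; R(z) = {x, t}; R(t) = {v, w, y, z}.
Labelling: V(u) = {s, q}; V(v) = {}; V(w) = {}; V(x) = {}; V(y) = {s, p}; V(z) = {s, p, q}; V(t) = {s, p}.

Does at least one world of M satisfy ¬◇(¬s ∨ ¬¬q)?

Recall that ◇ψ holds at a world iff ψ holds at some accessible world.
Let φ = ¬◇(¬s ∨ ¬¬q). Evaluate φ at each world:
  u (successors {u}): φ is false.
  v (successors {v, w, t}): φ is false.
  w (successors {v, y, t}): φ is false.
  x (successors {y, z}): φ is false.
  y (successors {w, x, t}): φ is false.
  z (successors {x, t}): φ is false.
  t (successors {v, w, y, z}): φ is false.
For instance, at x:
  At x: ◇(¬s ∨ ¬¬q) is true, so ¬◇(¬s ∨ ¬¬q) is false.
    At x: ◇(¬s ∨ ¬¬q) requires ¬s ∨ ¬¬q at some successor in {y, z}.
      ¬s ∨ ¬¬q holds at z, so ◇(¬s ∨ ¬¬q) is true at x.

No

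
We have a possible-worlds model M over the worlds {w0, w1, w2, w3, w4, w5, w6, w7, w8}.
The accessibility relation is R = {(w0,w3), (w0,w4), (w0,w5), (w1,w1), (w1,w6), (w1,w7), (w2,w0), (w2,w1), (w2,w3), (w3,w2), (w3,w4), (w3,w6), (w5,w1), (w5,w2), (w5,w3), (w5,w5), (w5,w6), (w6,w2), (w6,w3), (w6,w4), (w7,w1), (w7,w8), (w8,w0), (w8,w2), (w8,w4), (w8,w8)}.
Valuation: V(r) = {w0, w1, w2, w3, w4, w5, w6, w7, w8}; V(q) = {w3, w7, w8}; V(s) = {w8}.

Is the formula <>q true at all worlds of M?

Let φ = <>q. Evaluate φ at each world:
  w0 (successors {w3, w4, w5}): φ is true.
  w1 (successors {w1, w6, w7}): φ is true.
  w2 (successors {w0, w1, w3}): φ is true.
  w3 (successors {w2, w4, w6}): φ is false.
  w4 (successors ∅): φ is false.
  w5 (successors {w1, w2, w3, w5, w6}): φ is true.
  w6 (successors {w2, w3, w4}): φ is true.
  w7 (successors {w1, w8}): φ is true.
  w8 (successors {w0, w2, w4, w8}): φ is true.
Detail at w3 (counterexample):
  At w3: <>q requires q at some successor in {w2, w4, w6}.
    At w2: q is false.
    At w4: q is false.
    At w6: q is false.
  So <>q is false at w3.

No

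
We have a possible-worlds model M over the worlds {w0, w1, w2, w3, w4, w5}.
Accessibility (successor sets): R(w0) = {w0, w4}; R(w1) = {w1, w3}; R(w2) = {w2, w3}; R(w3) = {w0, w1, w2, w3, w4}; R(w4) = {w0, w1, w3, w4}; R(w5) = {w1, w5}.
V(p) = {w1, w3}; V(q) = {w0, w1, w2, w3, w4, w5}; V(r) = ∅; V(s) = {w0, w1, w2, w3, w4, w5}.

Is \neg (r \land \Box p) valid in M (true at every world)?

Let φ = \neg (r \land \Box p). Evaluate φ at each world:
  w0 (successors {w0, w4}): φ is true.
  w1 (successors {w1, w3}): φ is true.
  w2 (successors {w2, w3}): φ is true.
  w3 (successors {w0, w1, w2, w3, w4}): φ is true.
  w4 (successors {w0, w1, w3, w4}): φ is true.
  w5 (successors {w1, w5}): φ is true.
For instance, at w1:
  At w1: r \land \Box p is false, so \neg (r \land \Box p) is true.
    At w1: r is false, \Box p is true, so r \land \Box p is false.
      At w1: \Box p requires p at every successor {w1, w3}.
        At w1: p is true.
        At w3: p is true.
      So \Box p is true at w1.

Yes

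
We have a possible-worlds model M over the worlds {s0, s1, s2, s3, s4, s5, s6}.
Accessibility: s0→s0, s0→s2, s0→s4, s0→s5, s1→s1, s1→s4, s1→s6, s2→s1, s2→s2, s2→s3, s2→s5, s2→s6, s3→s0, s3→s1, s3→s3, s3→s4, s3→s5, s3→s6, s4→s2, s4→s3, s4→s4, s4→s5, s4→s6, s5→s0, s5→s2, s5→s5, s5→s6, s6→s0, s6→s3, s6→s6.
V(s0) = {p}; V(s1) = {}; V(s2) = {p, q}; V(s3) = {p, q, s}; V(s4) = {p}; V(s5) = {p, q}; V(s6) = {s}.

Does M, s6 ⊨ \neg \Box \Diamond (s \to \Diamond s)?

At s6: \Box \Diamond (s \to \Diamond s) is true, so \neg \Box \Diamond (s \to \Diamond s) is false.
  At s6: \Box \Diamond (s \to \Diamond s) requires \Diamond (s \to \Diamond s) at every successor {s0, s3, s6}.
      At s0: \Diamond (s \to \Diamond s) requires s \to \Diamond s at some successor in {s0, s2, s4, s5}.
        s \to \Diamond s holds at s0, so \Diamond (s \to \Diamond s) is true at s0.
      At s3: \Diamond (s \to \Diamond s) requires s \to \Diamond s at some successor in {s0, s1, s3, s4, s5, s6}.
        s \to \Diamond s holds at s0, so \Diamond (s \to \Diamond s) is true at s3.
      At s6: \Diamond (s \to \Diamond s) requires s \to \Diamond s at some successor in {s0, s3, s6}.
        s \to \Diamond s holds at s0, so \Diamond (s \to \Diamond s) is true at s6.
  So \Box \Diamond (s \to \Diamond s) is true at s6.

No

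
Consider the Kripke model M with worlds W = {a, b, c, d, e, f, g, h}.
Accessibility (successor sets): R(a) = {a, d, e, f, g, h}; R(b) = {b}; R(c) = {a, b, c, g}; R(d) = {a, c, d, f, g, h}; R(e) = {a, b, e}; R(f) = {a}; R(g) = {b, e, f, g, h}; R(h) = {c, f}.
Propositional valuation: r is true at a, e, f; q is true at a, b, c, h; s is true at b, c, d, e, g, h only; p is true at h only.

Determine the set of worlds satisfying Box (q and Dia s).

b, f

Let φ = Box (q and Dia s). Evaluate φ at each world:
  a (successors {a, d, e, f, g, h}): φ is false.
  b (successors {b}): φ is true.
  c (successors {a, b, c, g}): φ is false.
  d (successors {a, c, d, f, g, h}): φ is false.
  e (successors {a, b, e}): φ is false.
  f (successors {a}): φ is true.
  g (successors {b, e, f, g, h}): φ is false.
  h (successors {c, f}): φ is false.
For instance, at e:
  At e: Box (q and Dia s) requires q and Dia s at every successor {a, b, e}.
    q and Dia s fails at e, so Box (q and Dia s) is false at e.
      At e: q is false, Dia s is true, so q and Dia s is false.
Satisfying worlds: {b, f}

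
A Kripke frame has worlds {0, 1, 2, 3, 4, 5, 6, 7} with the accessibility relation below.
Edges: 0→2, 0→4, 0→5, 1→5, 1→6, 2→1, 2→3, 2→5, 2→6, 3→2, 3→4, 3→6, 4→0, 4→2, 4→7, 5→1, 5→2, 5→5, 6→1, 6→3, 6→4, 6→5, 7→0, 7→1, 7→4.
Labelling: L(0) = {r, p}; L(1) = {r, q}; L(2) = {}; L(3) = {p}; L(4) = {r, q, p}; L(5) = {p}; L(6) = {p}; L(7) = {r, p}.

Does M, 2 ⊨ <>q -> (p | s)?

At 2: <>q is true, p | s is false, so <>q -> (p | s) is false.
  At 2: <>q requires q at some successor in {1, 3, 5, 6}.
    q holds at 1, so <>q is true at 2.

No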